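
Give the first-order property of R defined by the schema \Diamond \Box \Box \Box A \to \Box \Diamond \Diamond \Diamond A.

This is a Sahlqvist (Geach-type) schema ◇^1□^3A → □^1◇^3A.
Minimal-valuation argument: fix x; take any y with xR^1y and any z with xR^1z. Set V(A) to the set of worlds R-reachable from y in exactly 3 steps. Then □^3A holds at y, so the antecedent holds at x; validity forces ◇^3A at z, giving a w with zR^3w and yR^3w.
First-order correspondent: \forall x \forall y \forall z ((xRy \wedge xRz) \to \exists w (y R^3 w \wedge z R^3 w)).

\forall x \forall y \forall z ((xRy \wedge xRz) \to \exists w (y R^3 w \wedge z R^3 w))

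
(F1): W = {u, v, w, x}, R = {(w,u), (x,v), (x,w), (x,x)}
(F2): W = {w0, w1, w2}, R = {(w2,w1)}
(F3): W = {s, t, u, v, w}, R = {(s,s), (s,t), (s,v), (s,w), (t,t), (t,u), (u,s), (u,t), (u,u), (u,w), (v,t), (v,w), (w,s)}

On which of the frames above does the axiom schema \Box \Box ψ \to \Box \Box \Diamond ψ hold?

The schema corresponds to a generalized confluence (Geach) condition: \forall x \forall z (x R^2 z \to \exists w (x R^2 w \wedge zRw)).
(F1): fails — xR²u but no t with xR²t and uRt.
(F2): holds.
(F3): holds.

(F2), (F3)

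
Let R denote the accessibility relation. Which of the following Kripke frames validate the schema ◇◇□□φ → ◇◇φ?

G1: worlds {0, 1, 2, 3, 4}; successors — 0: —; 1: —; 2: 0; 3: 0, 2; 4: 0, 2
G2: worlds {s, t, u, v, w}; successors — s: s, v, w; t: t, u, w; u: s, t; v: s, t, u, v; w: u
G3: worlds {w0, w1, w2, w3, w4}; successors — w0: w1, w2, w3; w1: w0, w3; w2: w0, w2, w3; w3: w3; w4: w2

G2, G3

The schema corresponds to a generalized confluence (Geach) condition: ∀x ∀y (xR²y → ∃w (yR²w ∧ xR²w)).
G1: fails — 3R²0 but no w with 0R²w and 3R²w.
G2: condition met.
G3: condition met.
Valid on: G2, G3.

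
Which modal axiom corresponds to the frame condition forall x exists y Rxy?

The condition is seriality. The D schema □s → ◇s defines it.
Suppose □s→◇s is valid. At any x set V(s)=W. Then □s at x, so ◇s at x, so x has a successor.

□s → ◇s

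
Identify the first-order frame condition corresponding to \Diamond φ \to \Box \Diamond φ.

This schema is the 5 axiom.
It corresponds to the Euclidean property: \forall x \forall y \forall z (Rxy \wedge Rxz \to Ryz).

The Euclidean property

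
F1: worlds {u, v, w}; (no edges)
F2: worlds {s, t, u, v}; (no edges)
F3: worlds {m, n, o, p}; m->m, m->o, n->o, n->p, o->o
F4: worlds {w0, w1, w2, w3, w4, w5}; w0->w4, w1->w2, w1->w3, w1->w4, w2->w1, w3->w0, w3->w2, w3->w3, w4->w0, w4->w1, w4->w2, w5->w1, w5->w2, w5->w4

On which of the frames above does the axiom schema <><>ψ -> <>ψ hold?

This is the axiom for a generalized confluence (Geach) condition; its first-order frame correspondent is forall x forall y (x R^2 y -> exists w (y = w & xRw)).
F1: ✓.
F2: ✓.
F3: ✓.
F4: fails — w0R²w0 but no w with w0=w and w0Rw.

F1, F2, F3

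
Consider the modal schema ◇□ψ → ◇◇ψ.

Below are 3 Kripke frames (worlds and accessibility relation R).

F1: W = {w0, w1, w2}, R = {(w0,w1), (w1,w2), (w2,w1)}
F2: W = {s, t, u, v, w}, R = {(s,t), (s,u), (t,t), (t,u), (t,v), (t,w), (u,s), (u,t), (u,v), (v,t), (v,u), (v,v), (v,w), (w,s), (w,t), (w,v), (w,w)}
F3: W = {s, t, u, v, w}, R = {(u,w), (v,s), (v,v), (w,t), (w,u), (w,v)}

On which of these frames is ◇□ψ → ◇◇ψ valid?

F1, F2

The schema corresponds to a generalized confluence (Geach) condition: ∀x ∀y (xRy → ∃w (yRw ∧ xR²w)).
F1: satisfies the condition.
F2: satisfies the condition.
F3: fails — vRs but no w* with sRw* and vR²w*.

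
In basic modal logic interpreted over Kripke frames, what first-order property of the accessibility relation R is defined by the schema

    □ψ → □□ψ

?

Suppose □ψ→□□ψ is valid. Take Rxy, Ryz and set V(ψ)={w : Rxw}. Then □ψ at x, so □□ψ at x, so □ψ at y, so ψ at z, i.e. Rxz.

transitivity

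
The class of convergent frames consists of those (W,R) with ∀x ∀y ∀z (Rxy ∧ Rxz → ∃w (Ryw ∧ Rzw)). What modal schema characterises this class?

◇□q → □◇q

The condition is convergence. The .2 schema ◇□q → □◇q defines it.
Suppose ◇□q→□◇q is valid. Take Rxy, Rxz and set V(q)={w : Ryw}. Then □q at y so ◇□q at x, so □◇q at x, so ◇q at z, giving w with Rzw and Ryw.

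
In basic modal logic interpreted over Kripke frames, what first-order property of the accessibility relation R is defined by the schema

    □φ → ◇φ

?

Suppose □φ→◇φ is valid. At any x set V(φ)=W. Then □φ at x, so ◇φ at x, so x has a successor.

Seriality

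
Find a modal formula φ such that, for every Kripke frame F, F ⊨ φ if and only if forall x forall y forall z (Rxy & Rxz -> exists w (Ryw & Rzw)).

A defining formula is ◇□r → □◇r (the .2 axiom).
Suppose ◇□r→□◇r is valid. Take Rxy, Rxz and set V(r)={w : Ryw}. Then □r at y so ◇□r at x, so □◇r at x, so ◇r at z, giving w with Rzw and Ryw.

◇□r → □◇r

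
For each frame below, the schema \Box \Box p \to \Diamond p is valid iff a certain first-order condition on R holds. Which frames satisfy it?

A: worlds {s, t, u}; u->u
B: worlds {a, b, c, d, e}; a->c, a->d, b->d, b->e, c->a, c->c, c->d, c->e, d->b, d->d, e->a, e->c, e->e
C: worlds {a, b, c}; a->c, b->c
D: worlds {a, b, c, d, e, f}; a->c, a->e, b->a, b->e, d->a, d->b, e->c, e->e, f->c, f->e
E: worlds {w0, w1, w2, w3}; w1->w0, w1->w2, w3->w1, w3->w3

B

This is the axiom for a generalized confluence (Geach) condition; its first-order frame correspondent is \forall x \exists w (x R^2 w \wedge xRw).
A: fails — at s but no w with sR²w and sRw.
B: satisfies the condition.
C: fails — at a but no w with aR²w and aRw.
D: fails — at c but no w with cR²w and cRw.
E: fails — at w0 but no w with w0R²w and w0Rw.
Valid on: B.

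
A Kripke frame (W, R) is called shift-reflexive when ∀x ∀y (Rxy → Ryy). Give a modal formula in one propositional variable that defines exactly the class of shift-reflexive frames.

□(□ψ → ψ)

This is shift-reflexivity; the standard corresponding axiom is T□: □(□ψ → ψ).
Suppose □(□ψ→ψ) is valid. Take Rxy and set V(ψ)={w : Ryw}. Then at y, □ψ holds; since □(□ψ→ψ) at x, □ψ→ψ at y, so ψ at y, i.e. Ryy.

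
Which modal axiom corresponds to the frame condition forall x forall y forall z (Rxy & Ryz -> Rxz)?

The condition is transitivity. The 4 schema □ψ → □□ψ defines it.
Suppose □ψ→□□ψ is valid. Take Rxy, Ryz and set V(ψ)={w : Rxw}. Then □ψ at x, so □□ψ at x, so □ψ at y, so ψ at z, i.e. Rxz.

□ψ → □□ψ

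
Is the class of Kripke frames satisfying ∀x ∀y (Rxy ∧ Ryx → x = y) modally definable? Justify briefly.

If a class were modally definable it would be closed under surjective bounded morphisms (Goldblatt–Thomason).
The 6-cycle (worlds a,b,c,d,e,f with a→b→c→d→e→f→a) is antisymmetric. Sending even-indexed worlds to a and odd-indexed worlds to b is a surjective bounded morphism onto the two-world frame with a↔b, which is not antisymmetric.
So no modal formula (or set of formulas) defines exactly the antisymmetric frames.

No — not modally definable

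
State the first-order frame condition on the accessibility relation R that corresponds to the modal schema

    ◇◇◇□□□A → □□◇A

∀x ∀y ∀z ((xR³y ∧ xR²z) → ∃w (yR³w ∧ zRw))

This is a Sahlqvist (Geach-type) schema ◇^3□^3A → □^2◇^1A.
Minimal-valuation argument: fix x; take any y with xR^3y and any z with xR^2z. Set V(A) to the set of worlds R-reachable from y in exactly 3 steps. Then □^3A holds at y, so the antecedent holds at x; validity forces ◇^1A at z, giving a w with zR^1w and yR^3w.
First-order correspondent: ∀x ∀y ∀z ((xR³y ∧ xR²z) → ∃w (yR³w ∧ zRw)).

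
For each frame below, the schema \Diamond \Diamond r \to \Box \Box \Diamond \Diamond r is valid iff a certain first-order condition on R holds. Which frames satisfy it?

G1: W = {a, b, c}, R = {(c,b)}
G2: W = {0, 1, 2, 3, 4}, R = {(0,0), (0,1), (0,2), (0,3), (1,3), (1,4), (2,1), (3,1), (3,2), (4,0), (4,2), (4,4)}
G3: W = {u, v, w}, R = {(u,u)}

Frame correspondent (Sahlqvist): \forall x \forall y \forall z ((x R^2 y \wedge x R^2 z) \to \exists w (y = w \wedge z R^2 w)) — i.e. a generalized confluence (Geach) condition.
G1: satisfies the condition.
G2: fails — 0R²0, 0R²2 but no w with 0=w and 2R²w.
G3: satisfies the condition.

G1, G3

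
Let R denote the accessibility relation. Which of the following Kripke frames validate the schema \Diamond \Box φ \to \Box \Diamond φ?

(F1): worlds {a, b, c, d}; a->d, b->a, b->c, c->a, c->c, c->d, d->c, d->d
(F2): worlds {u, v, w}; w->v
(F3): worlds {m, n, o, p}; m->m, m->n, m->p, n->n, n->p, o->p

Frame correspondent (Sahlqvist): \forall x \forall y \forall z (Rxy \wedge Rxz \to \exists w (Ryw \wedge Rzw)) — i.e. convergence.
(F1): ✓.
(F2): fails — Rwv and Rwv but v and v have no common successor.
(F3): fails — Rmm and Rmp but m and p have no common successor.

(F1)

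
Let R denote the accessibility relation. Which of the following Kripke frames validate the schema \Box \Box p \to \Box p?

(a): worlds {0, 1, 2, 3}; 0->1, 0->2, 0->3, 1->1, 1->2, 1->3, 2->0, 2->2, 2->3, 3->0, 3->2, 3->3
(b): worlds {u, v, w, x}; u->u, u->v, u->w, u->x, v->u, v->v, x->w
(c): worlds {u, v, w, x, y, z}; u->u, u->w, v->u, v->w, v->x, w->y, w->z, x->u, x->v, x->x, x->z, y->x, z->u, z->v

This is the axiom for density; its first-order frame correspondent is \forall x \forall y (Rxy \to \exists z (Rxz \wedge Rzy)).
(a): condition met.
(b): fails — Rxw but no z with Rxz and Rzw.
(c): fails — Rwy but no t with Rwt and Rty.

(a)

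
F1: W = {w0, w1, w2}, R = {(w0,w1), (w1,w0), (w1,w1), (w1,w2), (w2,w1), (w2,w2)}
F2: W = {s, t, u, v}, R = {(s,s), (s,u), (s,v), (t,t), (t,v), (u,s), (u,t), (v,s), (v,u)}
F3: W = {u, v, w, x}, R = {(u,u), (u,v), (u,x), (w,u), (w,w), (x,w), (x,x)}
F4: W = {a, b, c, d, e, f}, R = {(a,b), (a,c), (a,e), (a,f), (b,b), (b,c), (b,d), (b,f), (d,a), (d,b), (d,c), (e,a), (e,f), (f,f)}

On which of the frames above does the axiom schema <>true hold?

F1, F2

Frame correspondent (Sahlqvist): forall x exists y Rxy — i.e. seriality.
F1: condition met.
F2: condition met.
F3: fails — world v has no successor.
F4: fails — world c has no successor.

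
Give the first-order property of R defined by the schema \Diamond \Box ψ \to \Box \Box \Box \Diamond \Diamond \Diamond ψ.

\forall x \forall y \forall z ((xRy \wedge x R^3 z) \to \exists w (yRw \wedge z R^3 w))

This is a Sahlqvist (Geach-type) schema ◇^1□^1ψ → □^3◇^3ψ.
Minimal-valuation argument: fix x; take any y with xR^1y and any z with xR^3z. Set V(ψ) to the set of worlds R-reachable from y in exactly 1 step. Then □^1ψ holds at y, so the antecedent holds at x; validity forces ◇^3ψ at z, giving a w with zR^3w and yR^1w.
First-order correspondent: \forall x \forall y \forall z ((xRy \wedge x R^3 z) \to \exists w (yRw \wedge z R^3 w)).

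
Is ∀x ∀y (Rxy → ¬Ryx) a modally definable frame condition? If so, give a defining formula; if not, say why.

Any modally definable frame class is closed under surjective bounded morphisms.
The 4-cycle (worlds a,b,c,d with a→b→c→d→a) is asymmetric. Mapping every world to a single reflexive point • is a surjective bounded morphism, and the reflexive point is not asymmetric (R•• but asymmetry requires ¬R••).
Hence asymmetry is not modally definable.

No — not modally definable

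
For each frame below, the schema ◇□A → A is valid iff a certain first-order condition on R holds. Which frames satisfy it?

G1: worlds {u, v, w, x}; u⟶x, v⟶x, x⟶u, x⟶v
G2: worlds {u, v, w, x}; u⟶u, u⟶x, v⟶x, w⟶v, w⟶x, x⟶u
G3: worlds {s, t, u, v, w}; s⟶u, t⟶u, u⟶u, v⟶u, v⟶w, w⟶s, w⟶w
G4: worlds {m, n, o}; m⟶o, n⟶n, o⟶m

G1, G4

The schema corresponds to symmetry: ∀x ∀y (Rxy → Ryx).
G1: condition met.
G2: fails — Rwx but not Rxw.
G3: fails — Rvw but not Rwv.
G4: condition met.
Valid on: G1, G4.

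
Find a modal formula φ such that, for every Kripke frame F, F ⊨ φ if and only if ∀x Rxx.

The condition is reflexivity. The T schema □s → s defines it.

□s → s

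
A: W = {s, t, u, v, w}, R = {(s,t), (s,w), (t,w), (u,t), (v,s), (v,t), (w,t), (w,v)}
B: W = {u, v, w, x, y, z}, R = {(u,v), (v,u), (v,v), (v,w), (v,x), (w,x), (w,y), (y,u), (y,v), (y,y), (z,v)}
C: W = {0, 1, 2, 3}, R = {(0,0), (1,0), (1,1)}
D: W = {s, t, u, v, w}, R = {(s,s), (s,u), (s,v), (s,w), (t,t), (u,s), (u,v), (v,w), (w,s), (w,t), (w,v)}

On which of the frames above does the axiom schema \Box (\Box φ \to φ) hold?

C

The schema corresponds to shift-reflexivity: \forall x \forall y (Rxy \to Ryy).
A: fails — Rwt but not Rtt.
B: fails — Rwx but not Rxx.
C: condition met.
D: fails — Ruv but not Rvv.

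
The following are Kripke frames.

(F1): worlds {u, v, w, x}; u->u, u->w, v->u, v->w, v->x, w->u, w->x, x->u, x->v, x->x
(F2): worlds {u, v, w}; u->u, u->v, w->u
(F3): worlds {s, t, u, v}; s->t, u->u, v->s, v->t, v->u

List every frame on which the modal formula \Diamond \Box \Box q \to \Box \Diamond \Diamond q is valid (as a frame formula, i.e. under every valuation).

The schema corresponds to a generalized confluence (Geach) condition: \forall x \forall y \forall z ((xRy \wedge xRz) \to \exists w (y R^2 w \wedge z R^2 w)).
(F1): satisfies the condition.
(F2): fails — uRu, uRv but no t with uR²t and vR²t.
(F3): fails — sRt, sRt but no w with tR²w and tR²w.

(F1)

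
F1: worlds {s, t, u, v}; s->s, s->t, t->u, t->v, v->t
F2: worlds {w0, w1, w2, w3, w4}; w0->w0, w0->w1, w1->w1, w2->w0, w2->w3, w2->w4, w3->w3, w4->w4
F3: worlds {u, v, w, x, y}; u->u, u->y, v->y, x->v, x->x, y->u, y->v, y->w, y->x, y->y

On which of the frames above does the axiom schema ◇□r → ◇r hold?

F2

The schema corresponds to a generalized confluence (Geach) condition: ∀x ∀y (xRy → ∃w (yRw ∧ xRw)).
F1: fails — sRt but no w with tRw and sRw.
F2: satisfies the condition.
F3: fails — xRv but no t with vRt and xRt.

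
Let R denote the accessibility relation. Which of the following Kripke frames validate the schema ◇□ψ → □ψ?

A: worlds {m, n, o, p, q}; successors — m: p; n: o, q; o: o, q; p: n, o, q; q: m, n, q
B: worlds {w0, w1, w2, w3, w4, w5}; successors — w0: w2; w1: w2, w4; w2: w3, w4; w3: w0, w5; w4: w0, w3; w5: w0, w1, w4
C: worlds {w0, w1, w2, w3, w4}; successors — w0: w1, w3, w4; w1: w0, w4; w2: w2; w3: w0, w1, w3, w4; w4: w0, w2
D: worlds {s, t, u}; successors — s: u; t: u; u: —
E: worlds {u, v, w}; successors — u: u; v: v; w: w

E

The schema corresponds to the Euclidean property: ∀x ∀y ∀z (Rxy ∧ Rxz → Ryz).
A: fails — Rmp and Rmp but not Rpp.
B: fails — Rw0w2 and Rw0w2 but not Rw2w2.
C: fails — Rw0w4 and Rw0w4 but not Rw4w4.
D: fails — Rsu and Rsu but not Ruu.
E: ✓.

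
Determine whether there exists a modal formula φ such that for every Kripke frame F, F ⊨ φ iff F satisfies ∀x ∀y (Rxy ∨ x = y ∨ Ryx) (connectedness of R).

No — not modally definable

Modal frame validity is preserved under disjoint unions.
Take 3 disjoint single-world reflexive frames: each is trivially connected, but their disjoint union has 3 worlds with no edge between distinct components, so it is not connected.
Hence connectedness of R is not modally definable.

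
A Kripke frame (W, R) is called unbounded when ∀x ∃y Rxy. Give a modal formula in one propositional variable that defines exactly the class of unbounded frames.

The condition is seriality. The D schema □q → ◇q defines it.
Suppose □q→◇q is valid. At any x set V(q)=W. Then □q at x, so ◇q at x, so x has a successor.

□q → ◇q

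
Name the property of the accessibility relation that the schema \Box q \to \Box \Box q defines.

Suppose □q→□□q is valid. Take Rxy, Ryz and set V(q)={w : Rxw}. Then □q at x, so □□q at x, so □q at y, so q at z, i.e. Rxz.
The converse is a direct semantic check.
Frame condition: \forall x \forall y \forall z (Rxy \wedge Ryz \to Rxz).

Transitivity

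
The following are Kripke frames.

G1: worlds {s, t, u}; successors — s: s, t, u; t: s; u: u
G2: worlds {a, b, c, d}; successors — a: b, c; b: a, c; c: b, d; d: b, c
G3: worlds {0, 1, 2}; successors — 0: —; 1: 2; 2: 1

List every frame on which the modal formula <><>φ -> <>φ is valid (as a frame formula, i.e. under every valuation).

none

Frame correspondent (Sahlqvist): forall x forall y forall z (Rxy & Ryz -> Rxz) — i.e. transitivity.
G1: fails — Rts and Rsu but not Rtu.
G2: fails — Rbc and Rcd but not Rbd.
G3: fails — R12 and R21 but not R11.
Valid on no frame.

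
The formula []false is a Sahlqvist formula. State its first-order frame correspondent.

emptiness of R: forall x forall y ~Rxy

□⊥ is valid iff no world has any successor (otherwise □⊥ fails at any world with one).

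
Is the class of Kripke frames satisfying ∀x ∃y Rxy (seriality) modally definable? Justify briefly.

This is a Sahlqvist condition; the D axiom □q → ◇q defines it.
Suppose □q→◇q is valid. At any x set V(q)=W. Then □q at x, so ◇q at x, so x has a successor.

Yes — defined by □q → ◇q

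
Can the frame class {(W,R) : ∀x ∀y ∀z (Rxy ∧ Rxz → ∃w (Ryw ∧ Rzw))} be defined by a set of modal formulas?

Yes — defined by ◇□p → □◇p

Yes: it is convergence, defined by the .2 schema ◇□p → □◇p.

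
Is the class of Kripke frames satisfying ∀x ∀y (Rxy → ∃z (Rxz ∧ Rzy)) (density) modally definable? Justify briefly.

Definable; □□q → □q defines it

Yes: it is density, defined by the C4 schema □□q → □q.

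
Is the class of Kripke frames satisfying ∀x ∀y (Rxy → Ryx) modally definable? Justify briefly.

Yes, by p → □◇p

This is a Sahlqvist condition; the B axiom p → □◇p defines it.
Suppose p→□◇p is valid. Take Rxy and set V(p)={x}. Then p at x, so □◇p at x, so ◇p at y, so some z with Ryz has p; z=x, i.e. Ryx.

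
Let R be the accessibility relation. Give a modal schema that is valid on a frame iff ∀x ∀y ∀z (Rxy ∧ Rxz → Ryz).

This is the Euclidean property; the standard corresponding axiom is 5: ◇p → □◇p.
Suppose ◇p→□◇p is valid. Take Rxy, Rxz and set V(p)={y}. Then ◇p at x, so □◇p at x, so ◇p at z, so some w with Rzw has p; w=y, i.e. Rzy. By symmetry of the argument, Ryz.

◇p → □◇p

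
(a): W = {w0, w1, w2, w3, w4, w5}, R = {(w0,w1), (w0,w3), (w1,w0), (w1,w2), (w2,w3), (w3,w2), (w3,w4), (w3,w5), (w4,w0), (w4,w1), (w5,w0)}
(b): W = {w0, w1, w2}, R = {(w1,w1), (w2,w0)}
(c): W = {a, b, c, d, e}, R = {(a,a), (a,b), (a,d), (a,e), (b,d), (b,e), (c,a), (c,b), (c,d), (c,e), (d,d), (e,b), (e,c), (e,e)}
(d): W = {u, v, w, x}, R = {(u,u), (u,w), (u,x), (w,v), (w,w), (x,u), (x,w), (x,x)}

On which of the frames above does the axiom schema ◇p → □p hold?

The schema corresponds to partial functionality: ∀x ∀y ∀z (Rxy ∧ Rxz → y = z).
(a): fails — w0 sees both w1 and w3.
(b): holds.
(c): fails — a sees both a and b.
(d): fails — u sees both u and w.

(b)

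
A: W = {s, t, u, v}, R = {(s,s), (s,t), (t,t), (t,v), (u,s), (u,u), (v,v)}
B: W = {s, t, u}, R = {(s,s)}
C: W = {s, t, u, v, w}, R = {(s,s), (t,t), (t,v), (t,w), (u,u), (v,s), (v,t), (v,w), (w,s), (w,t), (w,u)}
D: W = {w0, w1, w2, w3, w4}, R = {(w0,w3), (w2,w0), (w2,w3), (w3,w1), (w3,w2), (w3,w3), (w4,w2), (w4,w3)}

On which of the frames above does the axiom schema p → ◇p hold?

This is the axiom for reflexivity; its first-order frame correspondent is ∀x Rxx.
A: holds.
B: fails — world t does not see itself.
C: fails — world v does not see itself.
D: fails — world w0 does not see itself.
Valid on: A.

A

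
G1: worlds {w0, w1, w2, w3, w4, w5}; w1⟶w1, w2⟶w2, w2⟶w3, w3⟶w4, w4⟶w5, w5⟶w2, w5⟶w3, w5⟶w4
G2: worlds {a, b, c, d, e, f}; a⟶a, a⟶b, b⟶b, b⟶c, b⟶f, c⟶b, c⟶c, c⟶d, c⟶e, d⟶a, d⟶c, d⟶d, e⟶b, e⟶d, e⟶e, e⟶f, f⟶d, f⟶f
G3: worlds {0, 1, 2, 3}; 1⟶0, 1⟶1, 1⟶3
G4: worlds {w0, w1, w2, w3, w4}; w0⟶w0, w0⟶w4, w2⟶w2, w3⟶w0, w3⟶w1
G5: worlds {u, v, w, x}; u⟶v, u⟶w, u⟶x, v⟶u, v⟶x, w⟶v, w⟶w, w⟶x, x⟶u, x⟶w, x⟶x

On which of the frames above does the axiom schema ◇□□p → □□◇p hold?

Frame correspondent (Sahlqvist): ∀x ∀y ∀z ((xRy ∧ xR²z) → ∃w (yR²w ∧ zRw)) — i.e. a generalized confluence (Geach) condition.
G1: fails — w2Rw2, w2R²w4 but no w with w2R²w and w4Rw.
G2: satisfies the condition.
G3: fails — 1R0, 1R²0 but no w with 0R²w and 0Rw.
G4: fails — w0Rw0, w0R²w4 but no w with w0R²w and w4Rw.
G5: satisfies the condition.
Valid on: G2, G5.

G2, G5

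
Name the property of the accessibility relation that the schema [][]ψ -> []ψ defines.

This schema is the C4 axiom.
Its frame correspondent is density — forall x forall y (Rxy -> exists z (Rxz & Rzy)).

density: forall x forall y (Rxy -> exists z (Rxz & Rzy))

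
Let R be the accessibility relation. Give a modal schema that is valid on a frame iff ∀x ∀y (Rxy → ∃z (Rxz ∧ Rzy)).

□□p → □p

The condition is density. The C4 schema □□p → □p defines it.
Suppose □□p→□p is valid. Take Rxy and set V(p)={w : xR²w}. Then □□p at x, so □p at x, so p at y, i.e. ∃z(Rxz∧Rzy).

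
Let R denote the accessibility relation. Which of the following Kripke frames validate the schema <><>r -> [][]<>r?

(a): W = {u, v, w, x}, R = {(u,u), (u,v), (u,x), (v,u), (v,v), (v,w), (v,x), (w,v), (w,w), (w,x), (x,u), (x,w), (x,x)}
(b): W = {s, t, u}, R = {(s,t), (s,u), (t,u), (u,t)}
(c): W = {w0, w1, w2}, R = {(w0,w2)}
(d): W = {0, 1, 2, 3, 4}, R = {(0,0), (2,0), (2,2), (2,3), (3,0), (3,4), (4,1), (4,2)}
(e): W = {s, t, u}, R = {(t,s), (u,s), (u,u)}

(c)

This is the axiom for a generalized confluence (Geach) condition; its first-order frame correspondent is forall x forall y forall z ((x R^2 y & x R^2 z) -> exists w (y = w & zRw)).
(a): fails — uR²u, uR²w but no t with u=t and wRt.
(b): fails — sR²t, sR²t but no w with t=w and tRw.
(c): satisfies the condition.
(d): fails — 2R²0, 2R²4 but no w with 0=w and 4Rw.
(e): fails — uR²s, uR²s but no w with s=w and sRw.
Valid on: (c).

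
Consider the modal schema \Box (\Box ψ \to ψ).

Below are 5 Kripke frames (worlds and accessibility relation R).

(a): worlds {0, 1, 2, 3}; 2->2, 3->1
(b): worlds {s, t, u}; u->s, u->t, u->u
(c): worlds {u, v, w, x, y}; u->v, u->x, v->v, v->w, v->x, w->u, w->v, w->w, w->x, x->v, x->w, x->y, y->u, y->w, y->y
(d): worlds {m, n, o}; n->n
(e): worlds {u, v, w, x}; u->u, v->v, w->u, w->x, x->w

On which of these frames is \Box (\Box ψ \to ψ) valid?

(d)

Frame correspondent (Sahlqvist): \forall x \forall y (Rxy \to Ryy) — i.e. shift-reflexivity.
(a): fails — R31 but not R11.
(b): fails — Rus but not Rss.
(c): fails — Rwu but not Ruu.
(d): satisfies the condition.
(e): fails — Rxw but not Rww.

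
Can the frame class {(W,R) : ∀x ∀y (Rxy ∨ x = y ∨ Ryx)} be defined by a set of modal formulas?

No

Any modally definable frame class is closed under disjoint unions.
Take 4 disjoint single-world reflexive frames: each is trivially connected, but their disjoint union has 4 worlds with no edge between distinct components, so it is not connected.
Hence connectedness of R is not modally definable.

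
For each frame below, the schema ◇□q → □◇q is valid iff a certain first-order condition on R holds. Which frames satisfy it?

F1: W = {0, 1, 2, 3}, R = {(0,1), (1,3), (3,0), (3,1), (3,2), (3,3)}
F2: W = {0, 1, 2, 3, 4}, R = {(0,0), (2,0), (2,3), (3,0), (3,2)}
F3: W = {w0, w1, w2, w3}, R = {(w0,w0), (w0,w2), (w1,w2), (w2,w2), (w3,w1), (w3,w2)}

F2, F3

Frame correspondent (Sahlqvist): ∀x ∀y ∀z (Rxy ∧ Rxz → ∃w (Ryw ∧ Rzw)) — i.e. convergence.
F1: fails — R32 and R32 but 2 and 2 have no common successor.
F2: ✓.
F3: ✓.
Valid on: F2, F3.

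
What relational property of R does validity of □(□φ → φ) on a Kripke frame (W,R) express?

shift-reflexivity: ∀x ∀y (Rxy → Ryy)

This schema is the T□ axiom.
Its frame correspondent is shift-reflexivity — ∀x ∀y (Rxy → Ryy).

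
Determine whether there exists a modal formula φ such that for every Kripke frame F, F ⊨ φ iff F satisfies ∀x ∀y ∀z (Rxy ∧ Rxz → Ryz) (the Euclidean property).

The condition is the Euclidean property. A defining modal formula is ◇r → □◇r.
Suppose ◇r→□◇r is valid. Take Rxy, Rxz and set V(r)={y}. Then ◇r at x, so □◇r at x, so ◇r at z, so some w with Rzw has r; w=y, i.e. Rzy. By symmetry of the argument, Ryz.

Yes — defined by ◇r → □◇r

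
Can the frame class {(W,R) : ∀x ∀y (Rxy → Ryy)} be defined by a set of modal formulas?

Definable; □(□p → p) defines it

The condition is shift-reflexivity. A defining modal formula is □(□p → p).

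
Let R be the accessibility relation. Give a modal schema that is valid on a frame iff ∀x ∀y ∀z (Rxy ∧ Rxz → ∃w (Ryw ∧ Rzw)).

The condition is convergence. The .2 schema ◇□r → □◇r defines it.
Suppose ◇□r→□◇r is valid. Take Rxy, Rxz and set V(r)={w : Ryw}. Then □r at y so ◇□r at x, so □◇r at x, so ◇r at z, giving w with Rzw and Ryw.

◇□r → □◇r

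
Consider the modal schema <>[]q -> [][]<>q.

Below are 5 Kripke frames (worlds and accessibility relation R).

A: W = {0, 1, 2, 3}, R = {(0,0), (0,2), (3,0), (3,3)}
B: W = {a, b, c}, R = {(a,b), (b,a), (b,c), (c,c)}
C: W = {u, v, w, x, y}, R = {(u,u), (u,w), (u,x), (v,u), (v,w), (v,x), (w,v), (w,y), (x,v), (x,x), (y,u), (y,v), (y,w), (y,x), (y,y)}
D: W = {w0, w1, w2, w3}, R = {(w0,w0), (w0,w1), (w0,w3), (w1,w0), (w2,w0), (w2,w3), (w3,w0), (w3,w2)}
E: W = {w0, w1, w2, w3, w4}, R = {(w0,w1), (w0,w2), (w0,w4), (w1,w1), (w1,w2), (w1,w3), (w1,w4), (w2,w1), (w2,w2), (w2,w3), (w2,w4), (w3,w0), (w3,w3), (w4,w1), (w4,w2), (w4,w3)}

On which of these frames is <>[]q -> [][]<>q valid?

D

The schema corresponds to a generalized confluence (Geach) condition: forall x forall y forall z ((xRy & x R^2 z) -> exists w (yRw & zRw)).
A: fails — 0R0, 0R²2 but no w with 0Rw and 2Rw.
B: fails — aRb, aR²a but no w with bRw and aRw.
C: fails — uRu, uR²w but no t with uRt and wRt.
D: holds.
E: fails — w1Rw3, w1R²w0 but no w with w3Rw and w0Rw.
Valid on: D.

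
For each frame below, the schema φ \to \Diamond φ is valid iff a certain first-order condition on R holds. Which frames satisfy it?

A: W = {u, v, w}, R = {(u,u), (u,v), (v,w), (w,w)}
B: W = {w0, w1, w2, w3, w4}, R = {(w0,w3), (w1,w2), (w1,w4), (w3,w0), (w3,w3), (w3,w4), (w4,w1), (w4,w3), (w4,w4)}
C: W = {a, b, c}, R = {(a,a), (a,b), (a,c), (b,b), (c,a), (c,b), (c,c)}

Frame correspondent (Sahlqvist): \forall x Rxx — i.e. reflexivity.
A: fails — world v does not see itself.
B: fails — world w0 does not see itself.
C: holds.

C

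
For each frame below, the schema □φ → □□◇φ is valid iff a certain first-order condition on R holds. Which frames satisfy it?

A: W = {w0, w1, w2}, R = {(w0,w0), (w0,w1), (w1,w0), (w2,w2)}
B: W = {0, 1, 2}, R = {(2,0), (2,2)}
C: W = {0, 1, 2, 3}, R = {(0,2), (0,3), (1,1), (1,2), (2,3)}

This is the axiom for a generalized confluence (Geach) condition; its first-order frame correspondent is ∀x ∀z (xR²z → ∃w (xRw ∧ zRw)).
A: satisfies the condition.
B: fails — 2R²0 but no w with 2Rw and 0Rw.
C: fails — 0R²3 but no w with 0Rw and 3Rw.
Valid on: A.

A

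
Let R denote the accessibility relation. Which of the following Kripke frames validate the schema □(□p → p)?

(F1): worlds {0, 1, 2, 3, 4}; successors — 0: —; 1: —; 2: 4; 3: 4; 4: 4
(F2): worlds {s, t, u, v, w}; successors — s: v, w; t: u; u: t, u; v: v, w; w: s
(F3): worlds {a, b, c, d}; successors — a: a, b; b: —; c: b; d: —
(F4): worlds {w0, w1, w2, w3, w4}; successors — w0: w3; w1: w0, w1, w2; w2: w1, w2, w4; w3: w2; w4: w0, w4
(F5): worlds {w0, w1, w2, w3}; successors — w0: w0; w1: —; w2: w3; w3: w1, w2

This is the axiom for shift-reflexivity; its first-order frame correspondent is ∀x ∀y (Rxy → Ryy).
(F1): satisfies the condition.
(F2): fails — Rut but not Rtt.
(F3): fails — Rab but not Rbb.
(F4): fails — Rw1w0 but not Rw0w0.
(F5): fails — Rw3w1 but not Rw1w1.
Valid on: (F1).

(F1)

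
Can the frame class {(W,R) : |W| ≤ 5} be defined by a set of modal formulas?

Not definable by any modal formula

If a class were modally definable it would be closed under disjoint unions (Goldblatt–Thomason).
Any modal formula valid on each of 6 disjoint one-world frames is valid on their disjoint union (validity is preserved under disjoint unions). Each one-world frame has |W|=1≤5, but the union has |W|=6.
So the class is not modally definable.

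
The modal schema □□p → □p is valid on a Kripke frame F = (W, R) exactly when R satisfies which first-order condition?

density

Suppose □□p→□p is valid. Take Rxy and set V(p)={w : xR²w}. Then □□p at x, so □p at x, so p at y, i.e. ∃z(Rxz∧Rzy).
Conversely, on a frame with density the schema holds at every world under every valuation.
So the correspondent is density.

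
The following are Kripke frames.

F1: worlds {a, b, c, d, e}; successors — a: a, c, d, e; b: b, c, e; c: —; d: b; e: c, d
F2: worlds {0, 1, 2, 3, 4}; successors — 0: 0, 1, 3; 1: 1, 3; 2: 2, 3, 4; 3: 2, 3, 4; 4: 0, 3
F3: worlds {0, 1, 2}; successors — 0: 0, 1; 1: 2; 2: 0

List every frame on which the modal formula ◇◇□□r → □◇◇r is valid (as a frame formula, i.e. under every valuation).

Frame correspondent (Sahlqvist): ∀x ∀y ∀z ((xR²y ∧ xRz) → ∃w (yR²w ∧ zR²w)) — i.e. a generalized confluence (Geach) condition.
F1: fails — aR²a, aRc but no w with aR²w and cR²w.
F2: satisfies the condition.
F3: satisfies the condition.

F2, F3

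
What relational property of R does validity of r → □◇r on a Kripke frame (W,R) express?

Suppose r→□◇r is valid. Take Rxy and set V(r)={x}. Then r at x, so □◇r at x, so ◇r at y, so some z with Ryz has r; z=x, i.e. Ryx.

symmetry: ∀x ∀y (Rxy → Ryx)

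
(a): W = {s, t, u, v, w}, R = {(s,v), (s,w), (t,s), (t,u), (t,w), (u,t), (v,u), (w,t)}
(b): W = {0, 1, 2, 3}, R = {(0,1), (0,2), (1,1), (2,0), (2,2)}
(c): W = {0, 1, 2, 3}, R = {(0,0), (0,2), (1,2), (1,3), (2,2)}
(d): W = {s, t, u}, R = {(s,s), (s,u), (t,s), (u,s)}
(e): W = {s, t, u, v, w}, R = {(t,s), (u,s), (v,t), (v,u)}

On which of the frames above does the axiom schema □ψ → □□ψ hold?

Frame correspondent (Sahlqvist): ∀x ∀y ∀z (Rxy ∧ Ryz → Rxz) — i.e. transitivity.
(a): fails — Rwt and Rts but not Rws.
(b): fails — R02 and R20 but not R00.
(c): condition met.
(d): fails — Rts and Rsu but not Rtu.
(e): fails — Rvt and Rts but not Rvs.

(c)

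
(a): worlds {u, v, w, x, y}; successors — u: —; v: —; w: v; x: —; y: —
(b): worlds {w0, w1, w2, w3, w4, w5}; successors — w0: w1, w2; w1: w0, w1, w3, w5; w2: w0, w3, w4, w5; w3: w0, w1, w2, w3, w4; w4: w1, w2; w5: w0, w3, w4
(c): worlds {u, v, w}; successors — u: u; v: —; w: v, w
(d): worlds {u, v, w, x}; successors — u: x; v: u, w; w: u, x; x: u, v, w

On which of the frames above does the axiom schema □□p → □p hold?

(c)

Frame correspondent (Sahlqvist): ∀x ∀y (Rxy → ∃z (Rxz ∧ Rzy)) — i.e. density.
(a): fails — Rwv but no z with Rwz and Rzv.
(b): fails — Rw2w5 but no z with Rw2z and Rzw5.
(c): condition met.
(d): fails — Rvw but no z with Rvz and Rzw.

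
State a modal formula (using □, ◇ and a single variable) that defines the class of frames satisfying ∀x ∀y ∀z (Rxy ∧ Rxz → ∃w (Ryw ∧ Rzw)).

A defining formula is ◇□r → □◇r (the .2 axiom).

◇□r → □◇r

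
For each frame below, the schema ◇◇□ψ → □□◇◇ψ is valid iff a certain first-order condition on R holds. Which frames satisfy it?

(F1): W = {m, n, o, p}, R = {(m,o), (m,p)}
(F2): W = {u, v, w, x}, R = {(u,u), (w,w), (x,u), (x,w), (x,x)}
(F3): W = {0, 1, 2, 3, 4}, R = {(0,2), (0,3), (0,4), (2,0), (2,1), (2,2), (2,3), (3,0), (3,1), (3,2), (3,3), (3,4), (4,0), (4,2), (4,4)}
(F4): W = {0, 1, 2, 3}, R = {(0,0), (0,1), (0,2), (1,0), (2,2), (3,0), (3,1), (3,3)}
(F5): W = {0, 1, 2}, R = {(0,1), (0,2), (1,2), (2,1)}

This is the axiom for a generalized confluence (Geach) condition; its first-order frame correspondent is ∀x ∀y ∀z ((xR²y ∧ xR²z) → ∃w (yRw ∧ zR²w)).
(F1): satisfies the condition.
(F2): fails — xR²u, xR²w but no t with uRt and wR²t.
(F3): fails — 0R²0, 0R²1 but no w with 0Rw and 1R²w.
(F4): fails — 0R²1, 0R²2 but no w with 1Rw and 2R²w.
(F5): fails — 0R²1, 0R²1 but no w with 1Rw and 1R²w.

(F1)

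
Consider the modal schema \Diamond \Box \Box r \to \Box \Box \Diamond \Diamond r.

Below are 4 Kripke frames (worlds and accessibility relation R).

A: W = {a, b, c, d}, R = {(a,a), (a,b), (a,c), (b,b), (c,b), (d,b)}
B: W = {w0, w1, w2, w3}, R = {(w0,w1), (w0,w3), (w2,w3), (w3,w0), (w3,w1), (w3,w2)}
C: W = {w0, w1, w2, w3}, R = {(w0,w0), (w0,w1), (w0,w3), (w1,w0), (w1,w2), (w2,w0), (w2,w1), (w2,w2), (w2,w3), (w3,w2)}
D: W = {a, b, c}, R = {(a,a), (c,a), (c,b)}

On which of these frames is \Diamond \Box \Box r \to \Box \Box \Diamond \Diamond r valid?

This is the axiom for a generalized confluence (Geach) condition; its first-order frame correspondent is \forall x \forall y \forall z ((xRy \wedge x R^2 z) \to \exists w (y R^2 w \wedge z R^2 w)).
A: holds.
B: fails — w0Rw1, w0R²w0 but no w with w1R²w and w0R²w.
C: holds.
D: fails — cRb, cR²a but no w with bR²w and aR²w.

A, C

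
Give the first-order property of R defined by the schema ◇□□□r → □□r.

This is a Sahlqvist (Geach-type) schema ◇^1□^3r → □^2◇^0r.
First-order correspondent: ∀x ∀y ∀z ((xRy ∧ xR²z) → ∃w (yR³w ∧ z = w)).

∀x ∀y ∀z ((xRy ∧ xR²z) → ∃w (yR³w ∧ z = w))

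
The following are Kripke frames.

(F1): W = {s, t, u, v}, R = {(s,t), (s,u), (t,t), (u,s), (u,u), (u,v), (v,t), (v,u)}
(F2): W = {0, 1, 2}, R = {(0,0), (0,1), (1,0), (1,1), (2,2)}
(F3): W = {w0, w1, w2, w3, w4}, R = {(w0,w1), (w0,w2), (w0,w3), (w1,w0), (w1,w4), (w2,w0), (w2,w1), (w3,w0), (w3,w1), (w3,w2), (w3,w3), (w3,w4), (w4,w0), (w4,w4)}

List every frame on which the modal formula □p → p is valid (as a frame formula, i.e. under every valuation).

(F2)

Frame correspondent (Sahlqvist): ∀x Rxx — i.e. reflexivity.
(F1): fails — world s does not see itself.
(F2): condition met.
(F3): fails — world w0 does not see itself.
Valid on: (F2).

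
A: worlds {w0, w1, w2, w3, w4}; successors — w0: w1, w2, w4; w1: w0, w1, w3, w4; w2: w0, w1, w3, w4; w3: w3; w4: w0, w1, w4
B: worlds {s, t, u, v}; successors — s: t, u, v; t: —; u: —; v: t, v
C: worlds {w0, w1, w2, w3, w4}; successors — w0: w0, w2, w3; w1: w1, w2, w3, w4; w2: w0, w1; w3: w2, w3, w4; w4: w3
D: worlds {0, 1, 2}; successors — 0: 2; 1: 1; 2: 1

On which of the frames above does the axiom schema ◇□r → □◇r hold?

Frame correspondent (Sahlqvist): ∀x ∀y ∀z (Rxy ∧ Rxz → ∃w (Ryw ∧ Rzw)) — i.e. convergence.
A: fails — Rw1w0 and Rw1w3 but w0 and w3 have no common successor.
B: fails — Rsv and Rsu but v and u have no common successor.
C: fails — Rw0w2 and Rw0w3 but w2 and w3 have no common successor.
D: ✓.
Valid on: D.

D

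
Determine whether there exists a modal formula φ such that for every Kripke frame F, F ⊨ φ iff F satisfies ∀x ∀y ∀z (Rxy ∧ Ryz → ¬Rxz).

Modal frame validity is preserved under surjective bounded morphisms.
The 7-cycle (worlds w0,w1,w2,w3,w4,w5,w6 with w0→w1→w2→w3→w4→w5→w6→w0) is intransitive. Mapping every world to a single reflexive point • is a surjective bounded morphism; the reflexive point is not intransitive (R••∧R•• but R••).
Hence intransitivity is not modally definable.

No — not modally definable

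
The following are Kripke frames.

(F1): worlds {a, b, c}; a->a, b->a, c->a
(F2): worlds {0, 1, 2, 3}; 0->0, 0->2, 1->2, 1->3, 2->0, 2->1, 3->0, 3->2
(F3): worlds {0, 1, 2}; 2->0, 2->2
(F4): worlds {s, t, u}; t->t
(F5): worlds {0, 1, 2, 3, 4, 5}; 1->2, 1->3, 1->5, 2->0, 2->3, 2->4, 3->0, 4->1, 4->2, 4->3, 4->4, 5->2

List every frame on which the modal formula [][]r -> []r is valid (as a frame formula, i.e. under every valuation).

This is the axiom for density; its first-order frame correspondent is forall x forall y (Rxy -> exists z (Rxz & Rzy)).
(F1): holds.
(F2): fails — R21 but no z with R2z and Rz1.
(F3): holds.
(F4): holds.
(F5): fails — R52 but no z with R5z and Rz2.
Valid on: (F1), (F3), (F4).

(F1), (F3), (F4)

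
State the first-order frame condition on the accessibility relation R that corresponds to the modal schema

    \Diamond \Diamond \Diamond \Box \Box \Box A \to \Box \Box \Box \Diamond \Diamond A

This is a Sahlqvist (Geach-type) schema ◇^3□^3A → □^3◇^2A.
Minimal-valuation argument: fix x; take any y with xR^3y and any z with xR^3z. Set V(A) to the set of worlds R-reachable from y in exactly 3 steps. Then □^3A holds at y, so the antecedent holds at x; validity forces ◇^2A at z, giving a w with zR^2w and yR^3w.
First-order correspondent: \forall x \forall y \forall z ((x R^3 y \wedge x R^3 z) \to \exists w (y R^3 w \wedge z R^2 w)).

\forall x \forall y \forall z ((x R^3 y \wedge x R^3 z) \to \exists w (y R^3 w \wedge z R^2 w))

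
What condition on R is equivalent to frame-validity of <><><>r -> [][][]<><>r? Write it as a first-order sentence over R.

forall x forall y forall z ((x R^3 y & x R^3 z) -> exists w (y = w & z R^2 w))

This is a Sahlqvist (Geach-type) schema ◇^3□^0r → □^3◇^2r.
First-order correspondent: forall x forall y forall z ((x R^3 y & x R^3 z) -> exists w (y = w & z R^2 w)).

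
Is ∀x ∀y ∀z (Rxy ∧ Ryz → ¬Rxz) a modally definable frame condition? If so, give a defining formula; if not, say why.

No

Any modally definable frame class is closed under surjective bounded morphisms.
The 5-cycle (worlds a,b,c,d,e with a→b→c→d→e→a) is intransitive. Mapping every world to a single reflexive point • is a surjective bounded morphism; the reflexive point is not intransitive (R••∧R•• but R••).
Hence intransitivity is not modally definable.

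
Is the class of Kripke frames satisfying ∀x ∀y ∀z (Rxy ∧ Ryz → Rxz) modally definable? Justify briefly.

This is a Sahlqvist condition; the 4 axiom □r → □□r defines it.

Yes, by □r → □□r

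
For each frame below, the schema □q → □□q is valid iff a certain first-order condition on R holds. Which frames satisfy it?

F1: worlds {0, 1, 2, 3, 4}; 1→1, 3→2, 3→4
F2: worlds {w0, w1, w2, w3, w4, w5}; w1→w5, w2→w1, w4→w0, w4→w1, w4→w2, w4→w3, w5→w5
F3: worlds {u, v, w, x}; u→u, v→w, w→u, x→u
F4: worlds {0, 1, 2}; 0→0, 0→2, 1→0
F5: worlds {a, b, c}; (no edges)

F1, F5

This is the axiom for transitivity; its first-order frame correspondent is ∀x ∀y ∀z (Rxy ∧ Ryz → Rxz).
F1: ✓.
F2: fails — Rw4w1 and Rw1w5 but not Rw4w5.
F3: fails — Rvw and Rwu but not Rvu.
F4: fails — R10 and R02 but not R12.
F5: ✓.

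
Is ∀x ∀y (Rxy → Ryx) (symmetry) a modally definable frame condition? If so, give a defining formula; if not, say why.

The condition is symmetry. A defining modal formula is q → □◇q.
Suppose q→□◇q is valid. Take Rxy and set V(q)={x}. Then q at x, so □◇q at x, so ◇q at y, so some z with Ryz has q; z=x, i.e. Ryx.

Yes, by q → □◇q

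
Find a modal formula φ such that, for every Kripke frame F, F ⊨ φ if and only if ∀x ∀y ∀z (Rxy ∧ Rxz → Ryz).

◇ψ → □◇ψ

This is the Euclidean property; the standard corresponding axiom is 5: ◇ψ → □◇ψ.
Suppose ◇ψ→□◇ψ is valid. Take Rxy, Rxz and set V(ψ)={y}. Then ◇ψ at x, so □◇ψ at x, so ◇ψ at z, so some w with Rzw has ψ; w=y, i.e. Rzy. By symmetry of the argument, Ryz.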